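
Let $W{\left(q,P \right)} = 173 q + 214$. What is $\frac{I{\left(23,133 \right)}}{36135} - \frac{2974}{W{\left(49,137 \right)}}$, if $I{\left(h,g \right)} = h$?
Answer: $- \frac{35755199}{104683095} \approx -0.34156$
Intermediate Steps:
$W{\left(q,P \right)} = 214 + 173 q$
$\frac{I{\left(23,133 \right)}}{36135} - \frac{2974}{W{\left(49,137 \right)}} = \frac{23}{36135} - \frac{2974}{214 + 173 \cdot 49} = 23 \cdot \frac{1}{36135} - \frac{2974}{214 + 8477} = \frac{23}{36135} - \frac{2974}{8691} = - \frac{35755199}{104683095}$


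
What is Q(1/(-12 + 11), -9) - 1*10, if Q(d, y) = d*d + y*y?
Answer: 72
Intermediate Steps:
Q(d, y) = d² + y²
Q(1/(-12 + 11), -9) - 1*10 = ((1/(-12 + 11))² + (-9)²) - 1*10 = ((1/(-1))² + 81) - 10 = ((-1)² + 81) - 10 = (1 + 81) - 10 = 82 - 10 = 72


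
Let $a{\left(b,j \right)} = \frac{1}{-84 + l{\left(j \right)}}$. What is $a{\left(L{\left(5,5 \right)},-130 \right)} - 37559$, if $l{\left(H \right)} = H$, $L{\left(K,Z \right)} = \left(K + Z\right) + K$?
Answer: $- \frac{8037627}{214} \approx -37559.0$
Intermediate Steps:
$L{\left(K,Z \right)} = Z + 2 K$
$a{\left(b,j \right)} = \frac{1}{-84 + j}$
$a{\left(L{\left(5,5 \right)},-130 \right)} - 37559 = \frac{1}{-84 - 130} - 37559 = \frac{1}{-214} - 37559 = - \frac{1}{214} - 37559 = - \frac{8037627}{214}$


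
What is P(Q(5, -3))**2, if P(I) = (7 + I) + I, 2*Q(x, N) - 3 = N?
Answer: 49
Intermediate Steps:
Q(x, N) = 3/2 + N/2
P(I) = 7 + 2*I
P(Q(5, -3))**2 = (7 + 2*(3/2 + (1/2)*(-3)))**2 = (7 + 2*(3/2 - 3/2))**2 = (7 + 2*0)**2 = (7 + 0)**2 = 7**2 = 49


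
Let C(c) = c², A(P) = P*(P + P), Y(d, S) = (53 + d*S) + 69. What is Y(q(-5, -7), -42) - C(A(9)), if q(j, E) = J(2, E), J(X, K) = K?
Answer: -25828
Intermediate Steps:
q(j, E) = E
Y(d, S) = 122 + S*d (Y(d, S) = (53 + S*d) + 69 = 122 + S*d)
A(P) = 2*P² (A(P) = P*(2*P) = 2*P²)
Y(q(-5, -7), -42) - C(A(9)) = (122 - 42*(-7)) - (2*9²)² = (122 + 294) - (2*81)² = 416 - 1*162² = 416 - 1*26244 = 416 - 26244 = -25828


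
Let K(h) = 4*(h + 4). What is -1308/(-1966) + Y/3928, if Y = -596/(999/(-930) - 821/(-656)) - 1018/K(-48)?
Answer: -1157066768427/6126712235072 ≈ -0.18886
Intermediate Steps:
K(h) = 16 + 4*h (K(h) = 4*(4 + h) = 16 + 4*h)
Y = -5323734861/1586728 (Y = -596/(999/(-930) - 821/(-656)) - 1018/(16 + 4*(-48)) = -596/(999*(-1/930) - 821*(-1/656)) - 1018/(16 - 192) = -596/(-333/310 + 821/656) - 1018/(-176) = -596/18031/101680 - 1018*(-1/176) = -596*101680/18031 + 509/88 = -60601280/18031 + 509/88 = -5323734861/1586728 ≈ -3355.2)
-1308/(-1966) + Y/3928 = -1308/(-1966) - 5323734861/1586728/3928 = -1308*(-1/1966) - 5323734861/1586728*1/3928 = 654/983 - 5323734861/6232667584 = -1157066768427/6126712235072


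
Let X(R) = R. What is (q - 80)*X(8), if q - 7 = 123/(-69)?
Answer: -13760/23 ≈ -598.26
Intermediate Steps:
q = 120/23 (q = 7 + 123/(-69) = 7 + 123*(-1/69) = 7 - 41/23 = 120/23 ≈ 5.2174)
(q - 80)*X(8) = (120/23 - 80)*8 = -1720/23*8 = -13760/23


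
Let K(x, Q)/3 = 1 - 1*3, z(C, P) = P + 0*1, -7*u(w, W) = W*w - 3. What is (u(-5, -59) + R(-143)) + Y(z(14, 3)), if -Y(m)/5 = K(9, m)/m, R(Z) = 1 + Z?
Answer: -1216/7 ≈ -173.71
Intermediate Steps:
u(w, W) = 3/7 - W*w/7 (u(w, W) = -(W*w - 3)/7 = -(-3 + W*w)/7 = 3/7 - W*w/7)
z(C, P) = P (z(C, P) = P + 0 = P)
K(x, Q) = -6 (K(x, Q) = 3*(1 - 1*3) = 3*(1 - 3) = 3*(-2) = -6)
Y(m) = 30/m (Y(m) = -(-30)/m = 30/m)
(u(-5, -59) + R(-143)) + Y(z(14, 3)) = ((3/7 - ⅐*(-59)*(-5)) + (1 - 143)) + 30/3 = ((3/7 - 295/7) - 142) + 30*(⅓) = (-292/7 - 142) + 10 = -1286/7 + 10 = -1216/7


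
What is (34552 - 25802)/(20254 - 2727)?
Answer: 8750/17527 ≈ 0.49923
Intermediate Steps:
(34552 - 25802)/(20254 - 2727) = 8750/17527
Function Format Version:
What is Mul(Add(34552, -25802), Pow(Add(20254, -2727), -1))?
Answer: Rational(8750, 17527) ≈ 0.49923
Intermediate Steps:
Mul(Add(34552, -25802), Pow(Add(20254, -2727), -1)) = Mul(8750, Pow(17527, -1)) = Mul(8750, Rational(1, 17527)) = Rational(8750, 17527)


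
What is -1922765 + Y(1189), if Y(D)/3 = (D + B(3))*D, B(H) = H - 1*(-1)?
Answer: 2332666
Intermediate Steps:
B(H) = 1 + H (B(H) = H + 1 = 1 + H)
Y(D) = 3*D*(4 + D) (Y(D) = 3*((D + (1 + 3))*D) = 3*((D + 4)*D) = 3*((4 + D)*D) = 3*(D*(4 + D)) = 3*D*(4 + D))
-1922765 + Y(1189) = -1922765 + 3*1189*(4 + 1189) = -1922765 + 3*1189*1193 = -1922765 + 4255431 = 2332666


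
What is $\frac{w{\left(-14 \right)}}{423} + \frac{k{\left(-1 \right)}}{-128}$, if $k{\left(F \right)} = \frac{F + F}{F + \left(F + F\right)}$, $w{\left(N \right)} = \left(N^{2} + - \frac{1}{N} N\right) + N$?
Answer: $\frac{11443}{27072} \approx 0.42269$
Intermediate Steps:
$w{\left(N \right)} = -1 + N + N^{2}$ ($w{\left(N \right)} = \left(N^{2} - 1\right) + N = \left(-1 + N^{2}\right) + N = -1 + N + N^{2}$)
$k{\left(F \right)} = \frac{2}{3}$ ($k{\left(F \right)} = \frac{2 F}{F + 2 F} = \frac{2 F}{3 F} = 2 F \frac{1}{3 F} = \frac{2}{3}$)
$\frac{w{\left(-14 \right)}}{423} + \frac{k{\left(-1 \right)}}{-128} = \frac{-1 - 14 + \left(-14\right)^{2}}{423} + \frac{2}{3 \left(-128\right)} = \left(-1 - 14 + 196\right) \frac{1}{423} + \frac{2}{3} \left(- \frac{1}{128}\right) = 181 \cdot \frac{1}{423} - \frac{1}{192} = \frac{181}{423} - \frac{1}{192} = \frac{11443}{27072}$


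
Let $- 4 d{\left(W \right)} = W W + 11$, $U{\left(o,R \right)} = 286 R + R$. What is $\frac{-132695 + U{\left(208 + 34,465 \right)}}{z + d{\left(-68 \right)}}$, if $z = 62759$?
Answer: $\frac{3040}{246401} \approx 0.012338$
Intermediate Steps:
$U{\left(o,R \right)} = 287 R$
$d{\left(W \right)} = - \frac{11}{4} - \frac{W^{2}}{4}$ ($d{\left(W \right)} = - \frac{W W + 11}{4} = - \frac{W^{2} + 11}{4} = - \frac{11 + W^{2}}{4} = - \frac{11}{4} - \frac{W^{2}}{4}$)
$\frac{-132695 + U{\left(208 + 34,465 \right)}}{z + d{\left(-68 \right)}} = \frac{-132695 + 287 \cdot 465}{62759 - \left(\frac{11}{4} + \frac{\left(-68\right)^{2}}{4}\right)} = \frac{-132695 + 133455}{62759 - \frac{4635}{4}} = \frac{760}{62759 - \frac{4635}{4}} = \frac{760}{\frac{246401}{4}} = 760 \cdot \frac{4}{246401} = \frac{3040}{246401}$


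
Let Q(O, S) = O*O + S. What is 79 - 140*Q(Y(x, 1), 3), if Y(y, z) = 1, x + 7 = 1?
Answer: -481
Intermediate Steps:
x = -6 (x = -7 + 1 = -6)
Q(O, S) = S + O² (Q(O, S) = O² + S = S + O²)
79 - 140*Q(Y(x, 1), 3) = 79 - 140*(3 + 1²) = 79 - 140*(3 + 1) = 79 - 140*4 = 79 - 560 = -481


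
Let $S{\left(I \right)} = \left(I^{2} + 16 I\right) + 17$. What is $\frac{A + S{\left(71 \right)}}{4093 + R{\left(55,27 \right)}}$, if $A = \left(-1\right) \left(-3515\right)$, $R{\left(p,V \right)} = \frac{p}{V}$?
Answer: $\frac{262143}{110566} \approx 2.3709$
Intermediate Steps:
$S{\left(I \right)} = 17 + I^{2} + 16 I$
$R{\left(p,V \right)} = \frac{p}{V}$
$A = 3515$
$\frac{A + S{\left(71 \right)}}{4093 + R{\left(55,27 \right)}} = \frac{3515 + \left(17 + 71^{2} + 16 \cdot 71\right)}{4093 + \frac{55}{27}} = \frac{3515 + \left(17 + 5041 + 1136\right)}{4093 + 55 \cdot \frac{1}{27}} = \frac{3515 + 6194}{4093 + \frac{55}{27}} = \frac{9709}{\frac{110566}{27}} = 9709 \cdot \frac{27}{110566} = \frac{262143}{110566}$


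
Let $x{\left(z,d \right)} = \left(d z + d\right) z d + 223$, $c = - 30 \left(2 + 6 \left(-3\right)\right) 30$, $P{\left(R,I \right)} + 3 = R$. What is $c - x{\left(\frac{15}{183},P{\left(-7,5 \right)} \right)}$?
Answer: $\frac{52719617}{3721} \approx 14168.0$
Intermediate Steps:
$P{\left(R,I \right)} = -3 + R$
$c = 14400$ ($c = - 30 \left(2 - 18\right) 30 = \left(-30\right) \left(-16\right) 30 = 480 \cdot 30 = 14400$)
$x{\left(z,d \right)} = 223 + d z \left(d + d z\right)$ ($x{\left(z,d \right)} = \left(d + d z\right) z d + 223 = z \left(d + d z\right) d + 223 = d z \left(d + d z\right) + 223 = 223 + d z \left(d + d z\right)$)
$c - x{\left(\frac{15}{183},P{\left(-7,5 \right)} \right)} = 14400 - \left(223 + \frac{15}{183} \left(-3 - 7\right)^{2} + \left(-3 - 7\right)^{2} \left(\frac{15}{183}\right)^{2}\right) = 14400 - \left(223 + 15 \cdot \frac{1}{183} \left(-10\right)^{2} + \left(-10\right)^{2} \left(15 \cdot \frac{1}{183}\right)^{2}\right) = 14400 - \left(223 + \frac{5}{61} \cdot 100 + 100 \left(\frac{5}{61}\right)^{2}\right) = 14400 - \left(223 + \frac{500}{61} + 100 \cdot \frac{25}{3721}\right) = 14400 - \left(223 + \frac{500}{61} + \frac{2500}{3721}\right) = 14400 - \frac{862783}{3721} = \frac{52719617}{3721}$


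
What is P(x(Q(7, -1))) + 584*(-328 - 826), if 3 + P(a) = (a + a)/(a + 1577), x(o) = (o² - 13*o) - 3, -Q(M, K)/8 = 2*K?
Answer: -546564484/811 ≈ -6.7394e+5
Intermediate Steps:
Q(M, K) = -16*K
x(o) = -3 + o² - 13*o
P(a) = -3 + 2*a/(1577 + a) (P(a) = -3 + (a + a)/(a + 1577) = -3 + (2*a)/(1577 + a) = -3 + 2*a/(1577 + a))
P(x(Q(7, -1))) + 584*(-328 - 826) = (-4731 - (-3 + (-16*(-1))² - (-208)*(-1)))/(1577 + (-3 + (-16*(-1))² - (-208)*(-1))) + 584*(-328 - 826) = (-4731 - (-3 + 16² - 13*16))/(1577 + (-3 + 16² - 13*16)) + 584*(-1154) = (-4731 - (-3 + 256 - 208))/(1577 + (-3 + 256 - 208)) - 673936 = (-4731 - 1*45)/(1577 + 45) - 673936 = (-4731 - 45)/1622 - 673936 = (1/1622)*(-4776) - 673936 = -2388/811 - 673936 = -546564484/811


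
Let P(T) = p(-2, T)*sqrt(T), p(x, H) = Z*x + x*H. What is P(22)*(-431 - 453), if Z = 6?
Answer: 49504*sqrt(22) ≈ 2.3219e+5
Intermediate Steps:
p(x, H) = 6*x + H*x (p(x, H) = 6*x + x*H = 6*x + H*x)
P(T) = sqrt(T)*(-12 - 2*T) (P(T) = (-2*(6 + T))*sqrt(T) = (-12 - 2*T)*sqrt(T) = sqrt(T)*(-12 - 2*T))
P(22)*(-431 - 453) = (2*sqrt(22)*(-6 - 1*22))*(-431 - 453) = (2*sqrt(22)*(-6 - 22))*(-884) = (2*sqrt(22)*(-28))*(-884) = -56*sqrt(22)*(-884) = 49504*sqrt(22)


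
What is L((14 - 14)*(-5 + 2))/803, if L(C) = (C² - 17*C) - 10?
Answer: -10/803 ≈ -0.012453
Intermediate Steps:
L(C) = -10 + C² - 17*C
L((14 - 14)*(-5 + 2))/803 = (-10 + ((14 - 14)*(-5 + 2))² - 17*(14 - 14)*(-5 + 2))/803 = (-10 + (0*(-3))² - 0*(-3))*(1/803) = (-10 + 0² - 17*0)*(1/803) = (-10 + 0 + 0)*(1/803) = -10*1/803 = -10/803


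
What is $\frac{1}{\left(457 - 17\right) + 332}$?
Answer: $\frac{1}{772} \approx 0.0012953$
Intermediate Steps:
$\frac{1}{\left(457 - 17\right) + 332} = \frac{1}{440 + 332} = \frac{1}{772}$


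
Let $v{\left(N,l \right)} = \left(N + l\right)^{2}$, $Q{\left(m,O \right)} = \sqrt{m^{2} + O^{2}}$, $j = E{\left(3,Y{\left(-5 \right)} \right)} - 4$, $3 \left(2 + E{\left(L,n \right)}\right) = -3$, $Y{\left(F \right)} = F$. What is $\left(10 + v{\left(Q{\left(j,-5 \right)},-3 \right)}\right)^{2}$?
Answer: $11313 - 1116 \sqrt{74} \approx 1712.8$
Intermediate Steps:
$E{\left(L,n \right)} = -3$ ($E{\left(L,n \right)} = -2 + \frac{1}{3} \left(-3\right) = -2 - 1 = -3$)
$j = -7$ ($j = -3 - 4 = -7$)
$Q{\left(m,O \right)} = \sqrt{O^{2} + m^{2}}$
$\left(10 + v{\left(Q{\left(j,-5 \right)},-3 \right)}\right)^{2} = \left(10 + \left(\sqrt{\left(-5\right)^{2} + \left(-7\right)^{2}} - 3\right)^{2}\right)^{2} = \left(10 + \left(\sqrt{25 + 49} - 3\right)^{2}\right)^{2} = \left(10 + \left(\sqrt{74} - 3\right)^{2}\right)^{2} = \left(10 + \left(-3 + \sqrt{74}\right)^{2}\right)^{2}$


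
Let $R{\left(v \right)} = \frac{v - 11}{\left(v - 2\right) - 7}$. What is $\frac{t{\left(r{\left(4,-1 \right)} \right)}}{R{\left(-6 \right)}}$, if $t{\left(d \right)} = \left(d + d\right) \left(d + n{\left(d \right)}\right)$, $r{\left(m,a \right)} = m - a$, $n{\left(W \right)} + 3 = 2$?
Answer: $\frac{600}{17} \approx 35.294$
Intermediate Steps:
$n{\left(W \right)} = -1$ ($n{\left(W \right)} = -3 + 2 = -1$)
$R{\left(v \right)} = \frac{-11 + v}{-9 + v}$ ($R{\left(v \right)} = \frac{-11 + v}{\left(v - 2\right) - 7} = \frac{-11 + v}{\left(-2 + v\right) - 7} = \frac{-11 + v}{-9 + v}$)
$t{\left(d \right)} = 2 d \left(-1 + d\right)$ ($t{\left(d \right)} = \left(d + d\right) \left(d - 1\right) = 2 d \left(-1 + d\right)$)
$\frac{t{\left(r{\left(4,-1 \right)} \right)}}{R{\left(-6 \right)}} = \frac{2 \left(4 - -1\right) \left(-1 + \left(4 - -1\right)\right)}{\frac{1}{-9 - 6} \left(-11 - 6\right)} = \frac{2 \left(4 + 1\right) \left(-1 + \left(4 + 1\right)\right)}{\frac{1}{-15} \left(-17\right)} = \frac{2 \cdot 5 \left(-1 + 5\right)}{\left(- \frac{1}{15}\right) \left(-17\right)} = \frac{2 \cdot 5 \cdot 4}{\frac{17}{15}} = 40 \cdot \frac{15}{17} = \frac{600}{17}$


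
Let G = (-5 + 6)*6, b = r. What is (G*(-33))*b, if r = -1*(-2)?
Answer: -396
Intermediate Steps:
r = 2
b = 2
G = 6 (G = 1*6 = 6)
(G*(-33))*b = (6*(-33))*2 = -198*2 = -396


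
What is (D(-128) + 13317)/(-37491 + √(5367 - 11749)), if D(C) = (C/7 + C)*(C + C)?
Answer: -13322914233/9839070241 - 355363*I*√6382/9839070241 ≈ -1.3541 - 0.0028853*I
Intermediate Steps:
D(C) = 16*C²/7 (D(C) = (C*(⅐) + C)*(2*C) = (C/7 + C)*(2*C) = (8*C/7)*(2*C) = 16*C²/7)
(D(-128) + 13317)/(-37491 + √(5367 - 11749)) = ((16/7)*(-128)² + 13317)/(-37491 + √(5367 - 11749)) = ((16/7)*16384 + 13317)/(-37491 + √(-6382)) = (262144/7 + 13317)/(-37491 + I*√6382) = 355363/(7*(-37491 + I*√6382))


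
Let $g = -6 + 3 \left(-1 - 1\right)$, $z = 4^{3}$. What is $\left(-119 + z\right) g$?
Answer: $660$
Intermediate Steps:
$z = 64$
$g = -12$ ($g = -6 + 3 \left(-2\right) = -6 - 6 = -12$)
$\left(-119 + z\right) g = \left(-119 + 64\right) \left(-12\right) = \left(-55\right) \left(-12\right) = 660$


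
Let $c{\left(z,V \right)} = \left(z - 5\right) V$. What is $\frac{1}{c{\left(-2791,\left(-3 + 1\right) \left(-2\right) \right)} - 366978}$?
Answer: $- \frac{1}{378162} \approx -2.6444 \cdot 10^{-6}$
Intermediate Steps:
$c{\left(z,V \right)} = V \left(-5 + z\right)$ ($c{\left(z,V \right)} = \left(-5 + z\right) V = V \left(-5 + z\right)$)
$\frac{1}{c{\left(-2791,\left(-3 + 1\right) \left(-2\right) \right)} - 366978} = \frac{1}{\left(-3 + 1\right) \left(-2\right) \left(-5 - 2791\right) - 366978} = \frac{1}{\left(-2\right) \left(-2\right) \left(-2796\right) - 366978} = \frac{1}{4 \left(-2796\right) - 366978} = \frac{1}{-11184 - 366978} = \frac{1}{-378162} = - \frac{1}{378162}$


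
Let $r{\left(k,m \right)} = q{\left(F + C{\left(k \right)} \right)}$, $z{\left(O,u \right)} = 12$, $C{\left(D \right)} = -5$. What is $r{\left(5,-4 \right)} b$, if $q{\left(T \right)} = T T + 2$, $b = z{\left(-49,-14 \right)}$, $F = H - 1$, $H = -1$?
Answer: $612$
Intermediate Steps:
$F = -2$ ($F = -1 - 1 = -2$)
$b = 12$
$q{\left(T \right)} = 2 + T^{2}$ ($q{\left(T \right)} = T^{2} + 2 = 2 + T^{2}$)
$r{\left(k,m \right)} = 51$ ($r{\left(k,m \right)} = 2 + \left(-2 - 5\right)^{2} = 2 + \left(-7\right)^{2} = 2 + 49 = 51$)
$r{\left(5,-4 \right)} b = 51 \cdot 12 = 612$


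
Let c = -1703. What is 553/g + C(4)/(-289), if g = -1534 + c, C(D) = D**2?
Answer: -211609/935493 ≈ -0.22620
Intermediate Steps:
g = -3237 (g = -1534 - 1703 = -3237)
553/g + C(4)/(-289) = 553/(-3237) + 4**2/(-289) = 553*(-1/3237) + 16*(-1/289) = -553/3237 - 16/289 = -211609/935493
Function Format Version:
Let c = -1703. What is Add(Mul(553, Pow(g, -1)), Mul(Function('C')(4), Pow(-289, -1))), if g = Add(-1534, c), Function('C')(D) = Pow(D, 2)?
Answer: Rational(-211609, 935493) ≈ -0.22620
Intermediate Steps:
g = -3237 (g = Add(-1534, -1703) = -3237)
Add(Mul(553, Pow(g, -1)), Mul(Function('C')(4), Pow(-289, -1))) = Add(Mul(553, Pow(-3237, -1)), Mul(Pow(4, 2), Pow(-289, -1))) = Add(Mul(553, Rational(-1, 3237)), Mul(16, Rational(-1, 289))) = Add(Rational(-553, 3237), Rational(-16, 289)) = Rational(-211609, 935493)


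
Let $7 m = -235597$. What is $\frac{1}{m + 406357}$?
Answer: $\frac{7}{2608902} \approx 2.6831 \cdot 10^{-6}$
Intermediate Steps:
$m = - \frac{235597}{7}$ ($m = \frac{1}{7} \left(-235597\right) = - \frac{235597}{7} \approx -33657.0$)
$\frac{1}{m + 406357} = \frac{1}{- \frac{235597}{7} + 406357} = \frac{1}{\frac{2608902}{7}} = \frac{7}{2608902}$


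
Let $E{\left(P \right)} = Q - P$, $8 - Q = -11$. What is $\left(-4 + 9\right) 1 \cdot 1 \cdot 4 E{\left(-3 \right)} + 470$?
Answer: $910$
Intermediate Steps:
$Q = 19$ ($Q = 8 - -11 = 8 + 11 = 19$)
$E{\left(P \right)} = 19 - P$
$\left(-4 + 9\right) 1 \cdot 1 \cdot 4 E{\left(-3 \right)} + 470 = \left(-4 + 9\right) 1 \cdot 1 \cdot 4 \left(19 - -3\right) + 470 = 5 \cdot 1 \cdot 4 \left(19 + 3\right) + 470 = 5 \cdot 4 \cdot 22 + 470 = 20 \cdot 22 + 470 = 440 + 470 = 910$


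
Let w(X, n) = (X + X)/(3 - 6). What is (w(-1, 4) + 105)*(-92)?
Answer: -29164/3 ≈ -9721.3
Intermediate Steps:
w(X, n) = -2*X/3 (w(X, n) = (2*X)/(-3) = (2*X)*(-1/3) = -2*X/3)
(w(-1, 4) + 105)*(-92) = (-2/3*(-1) + 105)*(-92) = (2/3 + 105)*(-92) = (317/3)*(-92) = -29164/3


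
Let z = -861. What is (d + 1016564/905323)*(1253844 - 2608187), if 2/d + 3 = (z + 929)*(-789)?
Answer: -73868482150251482/48575105565 ≈ -1.5207e+6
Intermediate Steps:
d = -2/53655 (d = 2/(-3 + (-861 + 929)*(-789)) = 2/(-3 + 68*(-789)) = 2/(-3 - 53652) = 2/(-53655) = 2*(-1/53655) = -2/53655 ≈ -3.7275e-5)
(d + 1016564/905323)*(1253844 - 2608187) = (-2/53655 + 1016564/905323)*(1253844 - 2608187) = (-2/53655 + 1016564*(1/905323))*(-1354343) = (-2/53655 + 1016564/905323)*(-1354343) = (54541930774/48575105565)*(-1354343) = -73868482150251482/48575105565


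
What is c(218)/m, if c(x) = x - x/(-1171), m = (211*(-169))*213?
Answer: -255496/8894174757 ≈ -2.8726e-5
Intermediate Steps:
m = -7595367 (m = -35659*213 = -7595367)
c(x) = 1172*x/1171 (c(x) = x - x*(-1)/1171 = x - (-1)*x/1171 = x + x/1171 = 1172*x/1171)
c(218)/m = ((1172/1171)*218)/(-7595367) = (255496/1171)*(-1/7595367) = -255496/8894174757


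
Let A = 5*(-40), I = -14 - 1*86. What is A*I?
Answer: 20000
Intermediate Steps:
I = -100 (I = -14 - 86 = -100)
A = -200
A*I = -200*(-100) = 20000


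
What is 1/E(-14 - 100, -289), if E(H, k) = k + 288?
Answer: -1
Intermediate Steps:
E(H, k) = 288 + k
1/E(-14 - 100, -289) = 1/(288 - 289) = 1/(-1) = -1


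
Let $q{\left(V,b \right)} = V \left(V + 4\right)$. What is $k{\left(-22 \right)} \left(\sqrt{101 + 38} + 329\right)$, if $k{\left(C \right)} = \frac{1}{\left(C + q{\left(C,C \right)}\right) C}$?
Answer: $- \frac{329}{8228} - \frac{\sqrt{139}}{8228} \approx -0.041418$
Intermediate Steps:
$q{\left(V,b \right)} = V \left(4 + V\right)$
$k{\left(C \right)} = \frac{1}{C \left(C + C \left(4 + C\right)\right)}$ ($k{\left(C \right)} = \frac{1}{\left(C + C \left(4 + C\right)\right) C} = \frac{1}{C \left(C + C \left(4 + C\right)\right)}$)
$k{\left(-22 \right)} \left(\sqrt{101 + 38} + 329\right) = \frac{1}{484 \left(5 - 22\right)} \left(\sqrt{101 + 38} + 329\right) = \frac{1}{484 \left(-17\right)} \left(\sqrt{139} + 329\right) = \frac{1}{484} \left(- \frac{1}{17}\right) \left(329 + \sqrt{139}\right) = - \frac{329 + \sqrt{139}}{8228} = - \frac{329}{8228} - \frac{\sqrt{139}}{8228}$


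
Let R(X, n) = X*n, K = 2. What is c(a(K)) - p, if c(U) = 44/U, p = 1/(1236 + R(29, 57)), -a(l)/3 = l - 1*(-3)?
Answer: -42377/14445 ≈ -2.9337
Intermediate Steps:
a(l) = -9 - 3*l (a(l) = -3*(l - 1*(-3)) = -3*(l + 3) = -3*(3 + l) = -9 - 3*l)
p = 1/2889 (p = 1/(1236 + 29*57) = 1/(1236 + 1653) = 1/2889 ≈ 0.00034614)
c(a(K)) - p = 44/(-9 - 3*2) - 1*1/2889 = 44/(-9 - 6) - 1/2889 = 44/(-15) - 1/2889 = 44*(-1/15) - 1/2889 = -44/15 - 1/2889 = -42377/14445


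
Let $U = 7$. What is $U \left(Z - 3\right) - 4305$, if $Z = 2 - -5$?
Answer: $-4277$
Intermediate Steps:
$Z = 7$ ($Z = 2 + 5 = 7$)
$U \left(Z - 3\right) - 4305 = 7 \left(7 - 3\right) - 4305 = 7 \cdot 4 - 4305 = 28 - 4305 = -4277$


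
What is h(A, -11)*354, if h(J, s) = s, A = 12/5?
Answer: -3894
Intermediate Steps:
A = 12/5 (A = 12*(1/5) = 12/5 ≈ 2.4000)
h(A, -11)*354 = -11*354 = -3894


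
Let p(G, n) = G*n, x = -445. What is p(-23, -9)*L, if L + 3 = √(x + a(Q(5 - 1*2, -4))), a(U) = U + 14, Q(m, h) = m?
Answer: -621 + 414*I*√107 ≈ -621.0 + 4282.5*I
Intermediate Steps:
a(U) = 14 + U
L = -3 + 2*I*√107 (L = -3 + √(-445 + (14 + (5 - 1*2))) = -3 + √(-445 + (14 + (5 - 2))) = -3 + √(-445 + (14 + 3)) = -3 + √(-445 + 17) = -3 + √(-428) = -3 + 2*I*√107 ≈ -3.0 + 20.688*I)
p(-23, -9)*L = (-23*(-9))*(-3 + 2*I*√107) = 207*(-3 + 2*I*√107) = -621 + 414*I*√107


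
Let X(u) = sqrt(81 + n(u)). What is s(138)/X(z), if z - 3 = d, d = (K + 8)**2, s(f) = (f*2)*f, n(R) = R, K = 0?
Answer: 19044*sqrt(37)/37 ≈ 3130.8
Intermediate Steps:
s(f) = 2*f**2 (s(f) = (2*f)*f = 2*f**2)
d = 64 (d = (0 + 8)**2 = 8**2 = 64)
z = 67 (z = 3 + 64 = 67)
X(u) = sqrt(81 + u)
s(138)/X(z) = (2*138**2)/(sqrt(81 + 67)) = (2*19044)/(sqrt(148)) = 38088/((2*sqrt(37))) = 38088*(sqrt(37)/74) = 19044*sqrt(37)/37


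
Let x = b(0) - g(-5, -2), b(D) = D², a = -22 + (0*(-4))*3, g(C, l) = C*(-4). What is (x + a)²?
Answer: 1764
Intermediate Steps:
g(C, l) = -4*C
a = -22 (a = -22 + 0*3 = -22 + 0 = -22)
x = -20 (x = 0² - (-4)*(-5) = 0 - 1*20 = 0 - 20 = -20)
(x + a)² = (-20 - 22)² = (-42)² = 1764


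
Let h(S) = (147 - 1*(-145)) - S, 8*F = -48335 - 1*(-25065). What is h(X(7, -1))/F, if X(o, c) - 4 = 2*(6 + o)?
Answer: -1048/11635 ≈ -0.090073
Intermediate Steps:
X(o, c) = 16 + 2*o (X(o, c) = 4 + 2*(6 + o) = 4 + (12 + 2*o) = 16 + 2*o)
F = -11635/4 (F = (-48335 - 1*(-25065))/8 = (-48335 + 25065)/8 = (⅛)*(-23270) = -11635/4 ≈ -2908.8)
h(S) = 292 - S (h(S) = (147 + 145) - S = 292 - S)
h(X(7, -1))/F = (292 - (16 + 2*7))/(-11635/4) = (292 - (16 + 14))*(-4/11635) = (292 - 1*30)*(-4/11635) = (292 - 30)*(-4/11635) = 262*(-4/11635) = -1048/11635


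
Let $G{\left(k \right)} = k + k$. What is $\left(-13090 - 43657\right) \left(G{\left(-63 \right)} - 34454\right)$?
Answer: $1962311260$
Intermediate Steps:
$G{\left(k \right)} = 2 k$
$\left(-13090 - 43657\right) \left(G{\left(-63 \right)} - 34454\right) = \left(-13090 - 43657\right) \left(2 \left(-63\right) - 34454\right) = - 56747 \left(-126 - 34454\right) = \left(-56747\right) \left(-34580\right) = 1962311260$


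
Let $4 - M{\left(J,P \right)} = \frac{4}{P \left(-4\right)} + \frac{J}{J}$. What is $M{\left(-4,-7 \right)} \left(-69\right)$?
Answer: $- \frac{1380}{7} \approx -197.14$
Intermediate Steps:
$M{\left(J,P \right)} = 3 + \frac{1}{P}$ ($M{\left(J,P \right)} = 4 - \left(\frac{4}{P \left(-4\right)} + \frac{J}{J}\right) = 4 - \left(\frac{4}{\left(-4\right) P} + 1\right) = 4 - \left(4 \left(- \frac{1}{4 P}\right) + 1\right) = 4 - \left(- \frac{1}{P} + 1\right) = 4 - \left(1 - \frac{1}{P}\right) = 3 + \frac{1}{P}$)
$M{\left(-4,-7 \right)} \left(-69\right) = \left(3 + \frac{1}{-7}\right) \left(-69\right) = \left(3 - \frac{1}{7}\right) \left(-69\right) = \frac{20}{7} \left(-69\right) = - \frac{1380}{7}$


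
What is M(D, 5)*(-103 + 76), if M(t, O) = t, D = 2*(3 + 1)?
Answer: -216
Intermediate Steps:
D = 8 (D = 2*4 = 8)
M(D, 5)*(-103 + 76) = 8*(-103 + 76) = 8*(-27) = -216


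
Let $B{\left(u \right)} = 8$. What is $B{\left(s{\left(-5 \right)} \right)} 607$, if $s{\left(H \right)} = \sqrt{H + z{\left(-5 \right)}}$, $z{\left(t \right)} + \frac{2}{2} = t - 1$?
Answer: $4856$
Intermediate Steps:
$z{\left(t \right)} = -2 + t$ ($z{\left(t \right)} = -1 + \left(t - 1\right) = -1 + \left(-1 + t\right) = -2 + t$)
$s{\left(H \right)} = \sqrt{-7 + H}$ ($s{\left(H \right)} = \sqrt{H - 7} = \sqrt{-7 + H}$)
$B{\left(s{\left(-5 \right)} \right)} 607 = 8 \cdot 607 = 4856$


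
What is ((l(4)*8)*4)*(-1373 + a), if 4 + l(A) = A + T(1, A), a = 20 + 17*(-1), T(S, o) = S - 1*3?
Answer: 87680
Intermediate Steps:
T(S, o) = -3 + S (T(S, o) = S - 3 = -3 + S)
a = 3 (a = 20 - 17 = 3)
l(A) = -6 + A (l(A) = -4 + (A + (-3 + 1)) = -4 + (A - 2) = -4 + (-2 + A) = -6 + A)
((l(4)*8)*4)*(-1373 + a) = (((-6 + 4)*8)*4)*(-1373 + 3) = (-2*8*4)*(-1370) = -16*4*(-1370) = -64*(-1370) = 87680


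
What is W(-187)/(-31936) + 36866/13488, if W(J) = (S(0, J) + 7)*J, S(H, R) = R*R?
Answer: 698404519/3365256 ≈ 207.53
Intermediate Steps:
S(H, R) = R**2
W(J) = J*(7 + J**2) (W(J) = (J**2 + 7)*J = (7 + J**2)*J = J*(7 + J**2))
W(-187)/(-31936) + 36866/13488 = -187*(7 + (-187)**2)/(-31936) + 36866/13488 = -187*(7 + 34969)*(-1/31936) + 36866*(1/13488) = -187*34976*(-1/31936) + 18433/6744 = -6540512*(-1/31936) + 18433/6744 = 204391/998 + 18433/6744 = 698404519/3365256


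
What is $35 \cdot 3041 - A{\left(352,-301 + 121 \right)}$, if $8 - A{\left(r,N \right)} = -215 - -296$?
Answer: $106508$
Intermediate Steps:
$A{\left(r,N \right)} = -73$ ($A{\left(r,N \right)} = 8 - \left(-215 - -296\right) = 8 - \left(-215 + 296\right) = 8 - 81 = -73$)
$35 \cdot 3041 - A{\left(352,-301 + 121 \right)} = 35 \cdot 3041 - -73 = 106435 + 73 = 106508$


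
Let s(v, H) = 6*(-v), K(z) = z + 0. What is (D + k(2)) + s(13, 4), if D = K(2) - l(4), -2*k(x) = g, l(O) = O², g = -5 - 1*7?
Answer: -86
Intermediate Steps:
g = -12 (g = -5 - 7 = -12)
k(x) = 6 (k(x) = -½*(-12) = 6)
K(z) = z
s(v, H) = -6*v
D = -14 (D = 2 - 1*4² = 2 - 1*16 = 2 - 16 = -14)
(D + k(2)) + s(13, 4) = (-14 + 6) - 6*13 = -8 - 78 = -86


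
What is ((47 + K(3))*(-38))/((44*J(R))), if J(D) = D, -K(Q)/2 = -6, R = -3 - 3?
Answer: 1121/132 ≈ 8.4924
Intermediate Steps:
R = -6
K(Q) = 12 (K(Q) = -2*(-6) = 12)
((47 + K(3))*(-38))/((44*J(R))) = ((47 + 12)*(-38))/((44*(-6))) = (59*(-38))/(-264) = -2242*(-1/264) = 1121/132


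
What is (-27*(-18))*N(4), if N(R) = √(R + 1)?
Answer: 486*√5 ≈ 1086.7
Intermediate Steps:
N(R) = √(1 + R)
(-27*(-18))*N(4) = (-27*(-18))*√(1 + 4) = 486*√5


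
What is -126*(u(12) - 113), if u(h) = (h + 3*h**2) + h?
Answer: -43218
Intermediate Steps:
u(h) = 2*h + 3*h**2
-126*(u(12) - 113) = -126*(12*(2 + 3*12) - 113) = -126*(12*(2 + 36) - 113) = -126*(12*38 - 113) = -126*(456 - 113) = -126*343 = -43218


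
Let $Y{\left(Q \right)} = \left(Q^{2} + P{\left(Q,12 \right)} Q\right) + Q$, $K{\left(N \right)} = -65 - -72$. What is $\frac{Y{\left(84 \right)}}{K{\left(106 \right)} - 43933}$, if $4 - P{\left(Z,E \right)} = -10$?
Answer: $- \frac{1386}{7321} \approx -0.18932$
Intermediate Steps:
$P{\left(Z,E \right)} = 14$ ($P{\left(Z,E \right)} = 4 - -10 = 4 + 10 = 14$)
$K{\left(N \right)} = 7$ ($K{\left(N \right)} = -65 + 72 = 7$)
$Y{\left(Q \right)} = Q^{2} + 15 Q$ ($Y{\left(Q \right)} = \left(Q^{2} + 14 Q\right) + Q = Q^{2} + 15 Q$)
$\frac{Y{\left(84 \right)}}{K{\left(106 \right)} - 43933} = \frac{84 \left(15 + 84\right)}{7 - 43933} = \frac{84 \cdot 99}{-43926} = 8316 \left(- \frac{1}{43926}\right) = - \frac{1386}{7321}$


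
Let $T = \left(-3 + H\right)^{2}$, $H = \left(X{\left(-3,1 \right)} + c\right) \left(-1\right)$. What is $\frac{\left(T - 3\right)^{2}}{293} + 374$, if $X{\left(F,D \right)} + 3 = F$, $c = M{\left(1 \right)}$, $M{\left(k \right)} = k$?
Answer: $\frac{109583}{293} \approx 374.0$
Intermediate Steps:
$c = 1$
$X{\left(F,D \right)} = -3 + F$
$H = 5$ ($H = \left(\left(-3 - 3\right) + 1\right) \left(-1\right) = \left(-6 + 1\right) \left(-1\right) = \left(-5\right) \left(-1\right) = 5$)
$T = 4$ ($T = \left(-3 + 5\right)^{2} = 2^{2} = 4$)
$\frac{\left(T - 3\right)^{2}}{293} + 374 = \frac{\left(4 - 3\right)^{2}}{293} + 374 = \frac{1^{2}}{293} + 374 = \frac{1}{293} \cdot 1 + 374 = \frac{1}{293} + 374 = \frac{109583}{293}$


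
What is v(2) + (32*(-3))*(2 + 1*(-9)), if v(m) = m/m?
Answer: 673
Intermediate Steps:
v(m) = 1
v(2) + (32*(-3))*(2 + 1*(-9)) = 1 + (32*(-3))*(2 + 1*(-9)) = 1 - 96*(2 - 9) = 1 - 96*(-7) = 1 + 672 = 673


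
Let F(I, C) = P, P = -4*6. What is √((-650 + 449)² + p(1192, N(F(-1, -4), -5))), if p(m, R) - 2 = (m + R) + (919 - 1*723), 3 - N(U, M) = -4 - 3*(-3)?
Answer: √41789 ≈ 204.42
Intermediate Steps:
P = -24
F(I, C) = -24
N(U, M) = -2 (N(U, M) = 3 - (-4 - 3*(-3)) = 3 - (-4 + 9) = 3 - 1*5 = 3 - 5 = -2)
p(m, R) = 198 + R + m (p(m, R) = 2 + ((m + R) + (919 - 1*723)) = 2 + ((R + m) + (919 - 723)) = 2 + ((R + m) + 196) = 2 + (196 + R + m) = 198 + R + m)
√((-650 + 449)² + p(1192, N(F(-1, -4), -5))) = √((-650 + 449)² + (198 - 2 + 1192)) = √((-201)² + 1388) = √(40401 + 1388) = √41789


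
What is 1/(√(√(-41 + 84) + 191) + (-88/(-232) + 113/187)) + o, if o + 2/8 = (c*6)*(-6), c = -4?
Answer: 575/4 + 1/(5334/5423 + √(191 + √43)) ≈ 143.82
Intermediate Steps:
o = 575/4 (o = -¼ - 4*6*(-6) = -¼ - 24*(-6) = -¼ + 144 = 575/4 ≈ 143.75)
1/(√(√(-41 + 84) + 191) + (-88/(-232) + 113/187)) + o = 1/(√(√(-41 + 84) + 191) + (-88/(-232) + 113/187)) + 575/4 = 1/(√(√43 + 191) + (-88*(-1/232) + 113*(1/187))) + 575/4 = 1/(√(191 + √43) + (11/29 + 113/187)) + 575/4 = 1/(√(191 + √43) + 5334/5423) + 575/4 = 1/(5334/5423 + √(191 + √43)) + 575/4 = 575/4 + 1/(5334/5423 + √(191 + √43))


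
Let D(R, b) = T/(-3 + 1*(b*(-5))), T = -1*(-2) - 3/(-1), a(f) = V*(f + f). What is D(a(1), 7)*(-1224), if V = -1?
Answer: 3060/19 ≈ 161.05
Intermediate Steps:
a(f) = -2*f (a(f) = -(f + f) = -2*f)
T = 5 (T = 2 - 3*(-1) = 2 + 3 = 5)
D(R, b) = 5/(-3 - 5*b) (D(R, b) = 5/(-3 + 1*(b*(-5))) = 5/(-3 + 1*(-5*b)) = 5/(-3 - 5*b))
D(a(1), 7)*(-1224) = -5/(3 + 5*7)*(-1224) = -5/(3 + 35)*(-1224) = -5/38*(-1224) = 3060/19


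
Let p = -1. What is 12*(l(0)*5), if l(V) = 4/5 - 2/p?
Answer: 168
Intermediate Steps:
l(V) = 14/5 (l(V) = 4/5 - 2/(-1) = 4*(⅕) - 2*(-1) = ⅘ + 2 = 14/5)
12*(l(0)*5) = 12*((14/5)*5) = 12*14 = 168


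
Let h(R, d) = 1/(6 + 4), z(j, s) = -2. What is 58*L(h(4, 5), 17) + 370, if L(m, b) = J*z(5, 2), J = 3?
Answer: 22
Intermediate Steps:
h(R, d) = ⅒ (h(R, d) = 1/10 = ⅒)
L(m, b) = -6 (L(m, b) = 3*(-2) = -6)
58*L(h(4, 5), 17) + 370 = 58*(-6) + 370 = -348 + 370 = 22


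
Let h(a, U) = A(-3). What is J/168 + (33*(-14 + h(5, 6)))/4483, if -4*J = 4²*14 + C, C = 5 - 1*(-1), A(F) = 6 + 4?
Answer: -559897/1506288 ≈ -0.37171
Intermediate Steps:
A(F) = 10
h(a, U) = 10
C = 6 (C = 5 + 1 = 6)
J = -115/2 (J = -(4²*14 + 6)/4 = -(16*14 + 6)/4 = -(224 + 6)/4 = -¼*230 = -115/2 ≈ -57.500)
J/168 + (33*(-14 + h(5, 6)))/4483 = -115/2/168 + (33*(-14 + 10))/4483 = -115/2*1/168 + (33*(-4))*(1/4483) = -115/336 - 132*1/4483 = -115/336 - 132/4483 = -559897/1506288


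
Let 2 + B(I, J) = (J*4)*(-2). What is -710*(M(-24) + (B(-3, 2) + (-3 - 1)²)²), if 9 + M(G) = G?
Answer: 20590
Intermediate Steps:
M(G) = -9 + G
B(I, J) = -2 - 8*J (B(I, J) = -2 + (J*4)*(-2) = -2 + (4*J)*(-2) = -2 - 8*J)
-710*(M(-24) + (B(-3, 2) + (-3 - 1)²)²) = -710*((-9 - 24) + ((-2 - 8*2) + (-3 - 1)²)²) = -710*(-33 + ((-2 - 16) + (-4)²)²) = -710*(-33 + (-18 + 16)²) = -710*(-33 + (-2)²) = -710*(-33 + 4) = -710*(-29) = 20590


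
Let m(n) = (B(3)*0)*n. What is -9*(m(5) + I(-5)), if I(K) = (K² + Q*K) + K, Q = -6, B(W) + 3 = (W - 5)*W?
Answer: -450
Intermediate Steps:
B(W) = -3 + W*(-5 + W) (B(W) = -3 + (W - 5)*W = -3 + (-5 + W)*W = -3 + W*(-5 + W))
m(n) = 0 (m(n) = ((-3 + 3² - 5*3)*0)*n = ((-3 + 9 - 15)*0)*n = (-9*0)*n = 0*n = 0)
I(K) = K² - 5*K (I(K) = (K² - 6*K) + K = K² - 5*K)
-9*(m(5) + I(-5)) = -9*(0 - 5*(-5 - 5)) = -9*(0 - 5*(-10)) = -9*(0 + 50) = -9*50 = -450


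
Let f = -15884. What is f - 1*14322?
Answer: -30206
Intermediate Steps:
f - 1*14322 = -15884 - 1*14322 = -15884 - 14322 = -30206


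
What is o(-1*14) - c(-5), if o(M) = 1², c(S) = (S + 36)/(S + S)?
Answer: 41/10 ≈ 4.1000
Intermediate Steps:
c(S) = (36 + S)/(2*S) (c(S) = (36 + S)/((2*S)) = (36 + S)*(1/(2*S)) = (36 + S)/(2*S))
o(M) = 1
o(-1*14) - c(-5) = 1 - (36 - 5)/(2*(-5)) = 1 - (-1)*31/(2*5) = 1 - 1*(-31/10) = 1 + 31/10 = 41/10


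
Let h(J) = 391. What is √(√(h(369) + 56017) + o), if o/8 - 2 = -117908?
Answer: √(-943248 + 2*√14102) ≈ 971.09*I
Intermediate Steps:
o = -943248 (o = 16 + 8*(-117908) = 16 - 943264 = -943248)
√(√(h(369) + 56017) + o) = √(√(391 + 56017) - 943248) = √(√56408 - 943248) = √(2*√14102 - 943248) = √(-943248 + 2*√14102)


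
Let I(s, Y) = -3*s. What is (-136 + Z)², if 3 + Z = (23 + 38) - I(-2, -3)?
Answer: 7056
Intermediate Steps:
Z = 52 (Z = -3 + ((23 + 38) - (-3)*(-2)) = -3 + (61 - 1*6) = -3 + (61 - 6) = -3 + 55 = 52)
(-136 + Z)² = (-136 + 52)² = (-84)² = 7056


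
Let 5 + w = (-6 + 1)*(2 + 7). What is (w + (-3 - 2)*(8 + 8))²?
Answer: 16900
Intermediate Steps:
w = -50 (w = -5 + (-6 + 1)*(2 + 7) = -5 - 5*9 = -5 - 45 = -50)
(w + (-3 - 2)*(8 + 8))² = (-50 + (-3 - 2)*(8 + 8))² = (-50 - 5*16)² = (-50 - 80)² = (-130)² = 16900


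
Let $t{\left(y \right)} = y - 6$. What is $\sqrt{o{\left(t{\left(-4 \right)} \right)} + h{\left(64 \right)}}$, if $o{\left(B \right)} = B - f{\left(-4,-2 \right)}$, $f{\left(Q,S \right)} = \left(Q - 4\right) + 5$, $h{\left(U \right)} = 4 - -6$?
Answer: $\sqrt{3} \approx 1.732$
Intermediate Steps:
$h{\left(U \right)} = 10$ ($h{\left(U \right)} = 4 + 6 = 10$)
$t{\left(y \right)} = -6 + y$
$f{\left(Q,S \right)} = 1 + Q$ ($f{\left(Q,S \right)} = \left(-4 + Q\right) + 5 = 1 + Q$)
$o{\left(B \right)} = 3 + B$ ($o{\left(B \right)} = B - \left(1 - 4\right) = B - -3 = B + 3 = 3 + B$)
$\sqrt{o{\left(t{\left(-4 \right)} \right)} + h{\left(64 \right)}} = \sqrt{\left(3 - 10\right) + 10} = \sqrt{-7 + 10} = \sqrt{3}$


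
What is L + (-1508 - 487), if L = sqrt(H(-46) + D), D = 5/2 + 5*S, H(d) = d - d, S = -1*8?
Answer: -1995 + 5*I*sqrt(6)/2 ≈ -1995.0 + 6.1237*I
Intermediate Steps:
S = -8
H(d) = 0
D = -75/2 (D = 5/2 + 5*(-8) = 5*(1/2) - 40 = 5/2 - 40 = -75/2 ≈ -37.500)
L = 5*I*sqrt(6)/2 (L = sqrt(0 - 75/2) = sqrt(-75/2) = 5*I*sqrt(6)/2 ≈ 6.1237*I)
L + (-1508 - 487) = 5*I*sqrt(6)/2 + (-1508 - 487) = 5*I*sqrt(6)/2 - 1995 = -1995 + 5*I*sqrt(6)/2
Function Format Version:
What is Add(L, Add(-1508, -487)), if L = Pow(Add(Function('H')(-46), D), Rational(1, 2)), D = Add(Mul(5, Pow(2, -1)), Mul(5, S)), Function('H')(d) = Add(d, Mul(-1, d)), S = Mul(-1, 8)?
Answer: Add(-1995, Mul(Rational(5, 2), I, Pow(6, Rational(1, 2)))) ≈ Add(-1995.0, Mul(6.1237, I))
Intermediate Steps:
S = -8
Function('H')(d) = 0
D = Rational(-75, 2) (D = Add(Mul(5, Pow(2, -1)), Mul(5, -8)) = Add(Mul(5, Rational(1, 2)), -40) = Add(Rational(5, 2), -40) = Rational(-75, 2) ≈ -37.500)
L = Mul(Rational(5, 2), I, Pow(6, Rational(1, 2))) (L = Pow(Add(0, Rational(-75, 2)), Rational(1, 2)) = Pow(Rational(-75, 2), Rational(1, 2)) = Mul(Rational(5, 2), I, Pow(6, Rational(1, 2))) ≈ Mul(6.1237, I))
Add(L, Add(-1508, -487)) = Add(Mul(Rational(5, 2), I, Pow(6, Rational(1, 2))), Add(-1508, -487)) = Add(Mul(Rational(5, 2), I, Pow(6, Rational(1, 2))), -1995) = Add(-1995, Mul(Rational(5, 2), I, Pow(6, Rational(1, 2))))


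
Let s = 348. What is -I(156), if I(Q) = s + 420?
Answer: -768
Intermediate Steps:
I(Q) = 768 (I(Q) = 348 + 420 = 768)
-I(156) = -1*768 = -768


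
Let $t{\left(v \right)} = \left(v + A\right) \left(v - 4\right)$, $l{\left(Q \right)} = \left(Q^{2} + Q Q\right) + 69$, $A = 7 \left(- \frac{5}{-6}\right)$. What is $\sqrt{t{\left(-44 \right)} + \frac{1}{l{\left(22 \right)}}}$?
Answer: $\frac{\sqrt{1970077045}}{1037} \approx 42.802$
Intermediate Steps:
$A = \frac{35}{6}$ ($A = 7 \left(\left(-5\right) \left(- \frac{1}{6}\right)\right) = 7 \cdot \frac{5}{6} = \frac{35}{6} \approx 5.8333$)
$l{\left(Q \right)} = 69 + 2 Q^{2}$ ($l{\left(Q \right)} = \left(Q^{2} + Q^{2}\right) + 69 = 2 Q^{2} + 69 = 69 + 2 Q^{2}$)
$t{\left(v \right)} = \left(-4 + v\right) \left(\frac{35}{6} + v\right)$ ($t{\left(v \right)} = \left(v + \frac{35}{6}\right) \left(v - 4\right) = \left(\frac{35}{6} + v\right) \left(-4 + v\right) = \left(-4 + v\right) \left(\frac{35}{6} + v\right)$)
$\sqrt{t{\left(-44 \right)} + \frac{1}{l{\left(22 \right)}}} = \sqrt{\left(- \frac{70}{3} + \left(-44\right)^{2} + \frac{11}{6} \left(-44\right)\right) + \frac{1}{69 + 2 \cdot 22^{2}}} = \sqrt{\left(- \frac{70}{3} + 1936 - \frac{242}{3}\right) + \frac{1}{69 + 2 \cdot 484}} = \sqrt{1832 + \frac{1}{69 + 968}} = \sqrt{1832 + \frac{1}{1037}} = \sqrt{\frac{1899785}{1037}} = \frac{\sqrt{1970077045}}{1037}$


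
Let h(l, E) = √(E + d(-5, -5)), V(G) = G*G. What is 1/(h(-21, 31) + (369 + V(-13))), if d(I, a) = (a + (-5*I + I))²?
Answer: 1/554 ≈ 0.0018051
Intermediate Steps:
d(I, a) = (a - 4*I)²
V(G) = G²
h(l, E) = √(225 + E) (h(l, E) = √(E + (-1*(-5) + 4*(-5))²) = √(E + (5 - 20)²) = √(E + (-15)²) = √(E + 225) = √(225 + E))
1/(h(-21, 31) + (369 + V(-13))) = 1/(√(225 + 31) + (369 + (-13)²)) = 1/(√256 + (369 + 169)) = 1/(16 + 538) = 1/554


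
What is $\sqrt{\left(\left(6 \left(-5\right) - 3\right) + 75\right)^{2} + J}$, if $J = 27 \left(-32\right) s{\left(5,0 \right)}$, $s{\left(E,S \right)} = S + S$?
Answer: $42$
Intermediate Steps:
$s{\left(E,S \right)} = 2 S$
$J = 0$ ($J = 27 \left(-32\right) 2 \cdot 0 = \left(-864\right) 0 = 0$)
$\sqrt{\left(\left(6 \left(-5\right) - 3\right) + 75\right)^{2} + J} = \sqrt{\left(\left(6 \left(-5\right) - 3\right) + 75\right)^{2} + 0} = \sqrt{\left(\left(-30 - 3\right) + 75\right)^{2} + 0} = \sqrt{\left(-33 + 75\right)^{2} + 0} = \sqrt{42^{2} + 0} = \sqrt{1764 + 0} = \sqrt{1764} = 42$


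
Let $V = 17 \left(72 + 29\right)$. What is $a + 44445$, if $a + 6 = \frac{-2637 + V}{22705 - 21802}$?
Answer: $\frac{40127497}{903} \approx 44438.0$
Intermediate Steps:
$V = 1717$ ($V = 17 \cdot 101 = 1717$)
$a = - \frac{6338}{903}$ ($a = -6 + \frac{-2637 + 1717}{22705 - 21802} = -6 - \frac{920}{903} = - \frac{6338}{903} \approx -7.0188$)
$a + 44445 = - \frac{6338}{903} + 44445 = \frac{40127497}{903}$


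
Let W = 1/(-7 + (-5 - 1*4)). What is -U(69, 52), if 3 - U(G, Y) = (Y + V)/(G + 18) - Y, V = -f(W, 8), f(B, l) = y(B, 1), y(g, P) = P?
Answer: -1578/29 ≈ -54.414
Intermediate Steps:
W = -1/16 (W = 1/(-7 + (-5 - 4)) = 1/(-7 - 9) = 1/(-16) = -1/16 ≈ -0.062500)
f(B, l) = 1
V = -1 (V = -1*1 = -1)
U(G, Y) = 3 + Y - (-1 + Y)/(18 + G) (U(G, Y) = 3 - ((Y - 1)/(G + 18) - Y) = 3 - ((-1 + Y)/(18 + G) - Y) = 3 - (-Y + (-1 + Y)/(18 + G)) = 3 + (Y - (-1 + Y)/(18 + G)) = 3 + Y - (-1 + Y)/(18 + G))
-U(69, 52) = -(55 + 3*69 + 17*52 + 69*52)/(18 + 69) = -(55 + 207 + 884 + 3588)/87 = -4734/87 = -1*1578/29 = -1578/29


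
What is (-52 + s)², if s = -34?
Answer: 7396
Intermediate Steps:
(-52 + s)² = (-52 - 34)² = (-86)² = 7396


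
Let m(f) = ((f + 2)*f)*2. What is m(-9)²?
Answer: 15876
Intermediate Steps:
m(f) = 2*f*(2 + f) (m(f) = ((2 + f)*f)*2 = (f*(2 + f))*2 = 2*f*(2 + f))
m(-9)² = (2*(-9)*(2 - 9))² = (2*(-9)*(-7))² = 126² = 15876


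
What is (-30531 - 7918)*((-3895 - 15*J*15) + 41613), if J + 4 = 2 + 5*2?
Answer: -1381011182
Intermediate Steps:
J = 8 (J = -4 + (2 + 5*2) = -4 + (2 + 10) = -4 + 12 = 8)
(-30531 - 7918)*((-3895 - 15*J*15) + 41613) = (-30531 - 7918)*((-3895 - 15*8*15) + 41613) = -38449*((-3895 - 120*15) + 41613) = -38449*((-3895 - 1800) + 41613) = -38449*(-5695 + 41613) = -38449*35918 = -1381011182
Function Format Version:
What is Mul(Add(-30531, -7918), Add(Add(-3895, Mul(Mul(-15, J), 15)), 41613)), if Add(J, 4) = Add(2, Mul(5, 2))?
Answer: -1381011182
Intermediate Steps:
J = 8 (J = Add(-4, Add(2, Mul(5, 2))) = Add(-4, Add(2, 10)) = Add(-4, 12) = 8)
Mul(Add(-30531, -7918), Add(Add(-3895, Mul(Mul(-15, J), 15)), 41613)) = Mul(Add(-30531, -7918), Add(Add(-3895, Mul(Mul(-15, 8), 15)), 41613)) = Mul(-38449, Add(Add(-3895, Mul(-120, 15)), 41613)) = Mul(-38449, Add(Add(-3895, -1800), 41613)) = Mul(-38449, Add(-5695, 41613)) = Mul(-38449, 35918) = -1381011182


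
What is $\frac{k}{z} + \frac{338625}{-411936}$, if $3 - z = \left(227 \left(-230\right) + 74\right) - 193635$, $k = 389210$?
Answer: $\frac{1835818805}{2410551392} \approx 0.76158$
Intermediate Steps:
$z = 245774$ ($z = 3 - \left(\left(227 \left(-230\right) + 74\right) - 193635\right) = 3 - \left(\left(-52210 + 74\right) - 193635\right) = 3 - \left(-52136 - 193635\right) = 3 - -245771 = 3 + 245771 = 245774$)
$\frac{k}{z} + \frac{338625}{-411936} = \frac{389210}{245774} + \frac{338625}{-411936} = 389210 \cdot \frac{1}{245774} + 338625 \left(- \frac{1}{411936}\right) = \frac{194605}{122887} - \frac{16125}{19616} = \frac{1835818805}{2410551392}$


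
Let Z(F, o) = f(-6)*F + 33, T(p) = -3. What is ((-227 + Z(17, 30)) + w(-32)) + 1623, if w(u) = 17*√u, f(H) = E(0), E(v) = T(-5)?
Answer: 1378 + 68*I*√2 ≈ 1378.0 + 96.167*I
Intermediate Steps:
E(v) = -3
f(H) = -3
Z(F, o) = 33 - 3*F (Z(F, o) = -3*F + 33 = 33 - 3*F)
((-227 + Z(17, 30)) + w(-32)) + 1623 = ((-227 + (33 - 3*17)) + 17*√(-32)) + 1623 = ((-227 + (33 - 51)) + 17*(4*I*√2)) + 1623 = ((-227 - 18) + 68*I*√2) + 1623 = (-245 + 68*I*√2) + 1623 = 1378 + 68*I*√2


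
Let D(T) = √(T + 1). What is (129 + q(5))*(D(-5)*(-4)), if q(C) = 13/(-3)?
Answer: -2992*I/3 ≈ -997.33*I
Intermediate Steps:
D(T) = √(1 + T)
q(C) = -13/3 (q(C) = 13*(-⅓) = -13/3)
(129 + q(5))*(D(-5)*(-4)) = (129 - 13/3)*(√(1 - 5)*(-4)) = 374*(√(-4)*(-4))/3 = 374*((2*I)*(-4))/3 = 374*(-8*I)/3 = -2992*I/3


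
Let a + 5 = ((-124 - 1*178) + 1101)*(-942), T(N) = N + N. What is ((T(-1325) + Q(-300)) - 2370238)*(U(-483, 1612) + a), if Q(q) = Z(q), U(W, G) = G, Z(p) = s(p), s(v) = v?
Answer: 1782385220588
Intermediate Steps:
Z(p) = p
Q(q) = q
T(N) = 2*N
a = -752663 (a = -5 + ((-124 - 1*178) + 1101)*(-942) = -5 + ((-124 - 178) + 1101)*(-942) = -5 + (-302 + 1101)*(-942) = -5 + 799*(-942) = -5 - 752658 = -752663)
((T(-1325) + Q(-300)) - 2370238)*(U(-483, 1612) + a) = ((2*(-1325) - 300) - 2370238)*(1612 - 752663) = ((-2650 - 300) - 2370238)*(-751051) = (-2950 - 2370238)*(-751051) = -2373188*(-751051) = 1782385220588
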